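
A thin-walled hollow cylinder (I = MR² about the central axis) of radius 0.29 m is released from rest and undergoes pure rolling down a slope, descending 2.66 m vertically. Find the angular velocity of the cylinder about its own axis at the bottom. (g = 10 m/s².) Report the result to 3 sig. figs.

ω ≈ 17.8 rad/s

With I = MR², the ratio k = I/(MR²) is 1.
Since it rolls without slipping, ω = v/R and KE = ½Mv² + ½Iω² = ½(1+k)Mv² = Mv².
Energy conservation Mgh = ½(1+k)Mv² gives v = √(2gh/(1+k)) = √(2 × 10 × 2.66 / 2) = 5.158 m/s.
The angular speed follows from ω = v/R = 5.158/0.29 ≈ 17.8 rad/s.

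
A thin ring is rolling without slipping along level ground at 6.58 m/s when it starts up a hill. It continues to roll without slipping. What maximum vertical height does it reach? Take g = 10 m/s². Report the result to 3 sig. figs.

With I = MR², the ratio k = I/(MR²) is 1.
Since it rolls without slipping, ω = v/R and KE = ½Mv² + ½Iω² = ½(1+k)Mv² = Mv².
All of this converts to potential energy at the highest point: Mv₀² = Mgh.
Thus h = (1+k)v₀²/(2g) = 2 × 6.58² / (2 × 10) ≈ 4.33 m.

h ≈ 4.33 m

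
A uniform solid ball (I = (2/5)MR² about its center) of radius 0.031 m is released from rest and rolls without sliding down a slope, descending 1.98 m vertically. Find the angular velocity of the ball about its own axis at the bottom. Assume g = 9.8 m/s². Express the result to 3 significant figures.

With I = (2/5)MR², the ratio k = I/(MR²) is 0.4.
Rolling without slipping gives ω = v/R, so the total kinetic energy is ½Mv² + ½Iω² = ½(1+k)Mv² = (7/10)Mv².
Energy conservation Mgh = ½(1+k)Mv² gives v = √(2gh/(1+k)) = √(2 × 9.8 × 1.98 / 1.4) = 5.265 m/s.
Then ω = v/R = 5.265 / 0.031 ≈ 170 rad/s.

ω ≈ 170 rad/s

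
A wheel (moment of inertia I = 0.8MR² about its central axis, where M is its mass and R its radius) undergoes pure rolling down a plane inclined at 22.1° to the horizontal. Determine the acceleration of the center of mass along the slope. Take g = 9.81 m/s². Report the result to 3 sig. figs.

a ≈ 2.05 m/s²

With I = 0.8MR², the ratio k = I/(MR²) is 0.8.
Newton's second law down the slope: Mg sinθ − f = Ma. The torque equation fR = Iα (with α = a/R) gives f = kMa.
Eliminating f: Mg sinθ = (1+k)Ma, so a = g sinθ/(1+k) = 9.81 × sin22.1° / 1.8 ≈ 2.05 m/s².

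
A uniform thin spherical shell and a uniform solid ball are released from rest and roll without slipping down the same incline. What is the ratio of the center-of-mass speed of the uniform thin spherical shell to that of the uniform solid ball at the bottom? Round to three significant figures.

v_ratio ≈ 0.917

Each satisfies Mgh = ½(1+k)Mv² with k = I/(MR²), so v ∝ 1/√(1+k).
For the uniform thin spherical shell k = 2/3; for the uniform solid ball k = 0.4.
v₁/v₂ = √((1+k₂)/(1+k₁)) = √(1.4/1.667) ≈ 0.917.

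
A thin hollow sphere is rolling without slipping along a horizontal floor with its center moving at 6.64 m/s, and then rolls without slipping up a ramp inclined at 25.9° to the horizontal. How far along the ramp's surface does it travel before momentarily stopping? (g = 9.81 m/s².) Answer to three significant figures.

Here I = (2/3)MR², so the shape factor k = I/(MR²) = 2/3.
Rolling without slipping gives ω = v/R, so the total kinetic energy is ½Mv² + ½Iω² = ½(1+k)Mv² = (5/6)Mv².
Setting this equal to Mgh gives the vertical rise h = (1+k)v₀²/(2g) = 1.667×6.64²/(2×9.81) = 3.745 m.
The distance along the slope is d = h/sinθ = 3.745/sin25.9° ≈ 8.57 m.

d ≈ 8.57 m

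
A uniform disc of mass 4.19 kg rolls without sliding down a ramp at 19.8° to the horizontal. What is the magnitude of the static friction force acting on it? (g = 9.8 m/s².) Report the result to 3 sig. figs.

f ≈ 4.64 N

Here I = (1/2)MR², so the shape factor k = I/(MR²) = 0.5.
Translational: Mg sinθ − f = Ma. Rotational about the CM: fR = Iα = kMRa, so f = kMa.
Combining, a = g sinθ/(1+k) and f = kMa = kMg sinθ/(1+k).
f = 0.5 × 4.19 × 9.8 × sin19.8° / 1.5 ≈ 4.64 N.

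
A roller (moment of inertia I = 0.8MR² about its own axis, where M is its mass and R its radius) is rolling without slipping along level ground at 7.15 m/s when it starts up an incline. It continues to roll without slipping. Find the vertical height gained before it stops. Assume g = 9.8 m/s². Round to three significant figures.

With I = 0.8MR², the ratio k = I/(MR²) is 0.8.
Since it rolls without slipping, ω = v/R and KE = ½Mv² + ½Iω² = ½(1+k)Mv² = (9/10)Mv².
All of this converts to potential energy at the highest point: (9/10)Mv₀² = Mgh.
Thus h = (1+k)v₀²/(2g) = 1.8 × 7.15² / (2 × 9.8) ≈ 4.69 m.

h ≈ 4.69 m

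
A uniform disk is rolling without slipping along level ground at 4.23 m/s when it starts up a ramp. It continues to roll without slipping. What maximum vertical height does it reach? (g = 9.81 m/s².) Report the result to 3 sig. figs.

h ≈ 1.37 m

For this body I = (1/2)MR², i.e. k = I/(MR²) = 0.5.
The rolling condition ω = v/R makes the rotational term ½I(v/R)² = ½kMv², so KE_total = ½(1+k)Mv² = (3/4)Mv².
All of this converts to potential energy at the highest point: (3/4)Mv₀² = Mgh.
Thus h = (1+k)v₀²/(2g) = 1.5 × 4.23² / (2 × 9.81) ≈ 1.37 m.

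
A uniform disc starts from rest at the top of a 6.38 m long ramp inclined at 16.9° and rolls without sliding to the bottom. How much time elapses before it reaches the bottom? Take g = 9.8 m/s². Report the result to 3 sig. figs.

t ≈ 2.59 s

With I = (1/2)MR², the ratio k = I/(MR²) is 0.5.
Newton's second law down the slope: Mg sinθ − f = Ma. The torque equation fR = Iα (with α = a/R) gives f = kMa.
Hence a = g sinθ/(1+k) = 9.8×sin16.9°/1.5 = 1.899 m/s².
With constant a from rest, t = √(2L/a) = √(2·6.38/1.899) ≈ 2.59 s.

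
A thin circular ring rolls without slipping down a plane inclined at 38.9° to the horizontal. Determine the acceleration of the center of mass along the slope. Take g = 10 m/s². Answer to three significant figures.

The moment of inertia is MR², giving k ≡ I/(MR²) = 1.
Newton's second law down the slope: Mg sinθ − f = Ma. The torque equation fR = Iα (with α = a/R) gives f = kMa.
Eliminating f: Mg sinθ = (1+k)Ma, so a = g sinθ/(1+k) = 10 × sin38.9° / 2 ≈ 3.14 m/s².

a ≈ 3.14 m/s²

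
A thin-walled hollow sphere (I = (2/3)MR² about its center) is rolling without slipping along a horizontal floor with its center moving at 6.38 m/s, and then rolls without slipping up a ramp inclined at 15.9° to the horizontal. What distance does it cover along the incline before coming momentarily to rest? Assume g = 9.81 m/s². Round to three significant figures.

The moment of inertia is (2/3)MR², giving k ≡ I/(MR²) = 2/3.
The rolling condition ω = v/R makes the rotational term ½I(v/R)² = ½kMv², so KE_total = ½(1+k)Mv² = (5/6)Mv².
Setting this equal to Mgh gives the vertical rise h = (1+k)v₀²/(2g) = 1.667×6.38²/(2×9.81) = 3.458 m.
The distance along the slope is d = h/sinθ = 3.458/sin15.9° ≈ 12.6 m.

d ≈ 12.6 m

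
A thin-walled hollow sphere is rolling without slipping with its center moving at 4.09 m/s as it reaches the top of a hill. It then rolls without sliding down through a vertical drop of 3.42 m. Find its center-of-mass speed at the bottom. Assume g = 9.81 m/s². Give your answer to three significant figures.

For this body I = (2/3)MR², i.e. k = I/(MR²) = 2/3.
The rolling condition ω = v/R makes the rotational term ½I(v/R)² = ½kMv², so KE_total = ½(1+k)Mv² = (5/6)Mv².
Energy conservation: (5/6)Mv₀² + Mgh = (5/6)Mv², so v² = v₀² + 2gh/(1+k).
v = √(4.09² + 2×9.81×3.42/1.667) = √56.99 ≈ 7.55 m/s.

v ≈ 7.55 m/s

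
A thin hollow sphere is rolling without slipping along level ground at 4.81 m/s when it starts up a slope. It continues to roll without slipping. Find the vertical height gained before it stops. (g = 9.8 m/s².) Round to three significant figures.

h ≈ 1.97 m

The moment of inertia is (2/3)MR², giving k ≡ I/(MR²) = 2/3.
Pure rolling means v = ωR; then KE = ½Mv² + ½I(v/R)² = ½(1+k)Mv² = (5/6)Mv².
All of this converts to potential energy at the highest point: (5/6)Mv₀² = Mgh.
Thus h = (1+k)v₀²/(2g) = 1.667 × 4.81² / (2 × 9.8) ≈ 1.97 m.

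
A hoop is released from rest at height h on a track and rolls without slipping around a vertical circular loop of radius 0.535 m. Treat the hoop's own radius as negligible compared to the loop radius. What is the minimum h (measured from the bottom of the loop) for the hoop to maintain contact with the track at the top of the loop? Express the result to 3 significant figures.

Here I = MR², so the shape factor k = I/(MR²) = 1.
At the top of the loop, the minimum-contact condition is Mg = Mv_top²/r, so v_top² = gr.
With ω = v/R, the kinetic energy at speed v is ½(1+k)Mv² = Mv².
Energy conservation from release (height h) to the top (height 2r): Mgh = Mg(2r) + M·gr.
Thus h_min = 2r + (1+k)r/2 = r(2 + 2/2) = 0.535 × 3 ≈ 1.61 m.

h_min ≈ 1.61 m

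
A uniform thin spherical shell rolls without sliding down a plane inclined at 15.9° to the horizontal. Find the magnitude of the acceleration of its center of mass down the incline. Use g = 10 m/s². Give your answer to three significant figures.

a ≈ 1.64 m/s²

The moment of inertia is (2/3)MR², giving k ≡ I/(MR²) = 2/3.
Newton's second law down the slope: Mg sinθ − f = Ma. The torque equation fR = Iα (with α = a/R) gives f = kMa.
Eliminating f: Mg sinθ = (1+k)Ma, so a = g sinθ/(1+k) = 10 × sin15.9° / 1.667 ≈ 1.64 m/s².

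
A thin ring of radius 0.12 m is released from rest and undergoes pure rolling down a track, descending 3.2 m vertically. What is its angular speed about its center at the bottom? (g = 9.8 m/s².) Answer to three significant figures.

The moment of inertia is MR², giving k ≡ I/(MR²) = 1.
The rolling condition ω = v/R makes the rotational term ½I(v/R)² = ½kMv², so KE_total = ½(1+k)Mv² = Mv².
Energy conservation Mgh = ½(1+k)Mv² gives v = √(2gh/(1+k)) = √(2 × 9.8 × 3.2 / 2) = 5.6 m/s.
The angular speed follows from ω = v/R = 5.6/0.12 ≈ 46.7 rad/s.

ω ≈ 46.7 rad/s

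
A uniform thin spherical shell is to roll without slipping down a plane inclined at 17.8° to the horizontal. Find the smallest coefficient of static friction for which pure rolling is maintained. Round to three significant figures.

μ_min ≈ 0.128

With I = (2/3)MR², the ratio k = I/(MR²) is 2/3.
Along the incline Mg sinθ − f = Ma, and torque about the center fR = Iα = kMR²(a/R) gives f = kMa.
These give a = g sinθ/(1+k) and the required friction f = kMg sinθ/(1+k).
The normal force is N = Mg cosθ, so μ_min = f/N = k tanθ/(1+k).
μ_min = (2/3) × tan17.8° / 1.667 ≈ 0.128.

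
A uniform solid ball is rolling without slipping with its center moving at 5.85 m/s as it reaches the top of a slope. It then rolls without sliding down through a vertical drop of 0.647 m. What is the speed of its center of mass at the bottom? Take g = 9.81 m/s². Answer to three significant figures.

v ≈ 6.58 m/s

The moment of inertia is (2/5)MR², giving k ≡ I/(MR²) = 0.4.
The rolling condition ω = v/R makes the rotational term ½I(v/R)² = ½kMv², so KE_total = ½(1+k)Mv² = (7/10)Mv².
Energy conservation: (7/10)Mv₀² + Mgh = (7/10)Mv², so v² = v₀² + 2gh/(1+k).
v = √(5.85² + 2×9.81×0.647/1.4) = √43.29 ≈ 6.58 m/s.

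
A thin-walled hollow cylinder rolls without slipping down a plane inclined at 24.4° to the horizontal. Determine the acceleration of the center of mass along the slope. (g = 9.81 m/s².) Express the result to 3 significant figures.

a ≈ 2.03 m/s²

The moment of inertia is MR², giving k ≡ I/(MR²) = 1.
Translational: Mg sinθ − f = Ma. Rotational about the CM: fR = Iα = kMRa, so f = kMa.
Eliminating f: Mg sinθ = (1+k)Ma, so a = g sinθ/(1+k) = 9.81 × sin24.4° / 2 ≈ 2.03 m/s².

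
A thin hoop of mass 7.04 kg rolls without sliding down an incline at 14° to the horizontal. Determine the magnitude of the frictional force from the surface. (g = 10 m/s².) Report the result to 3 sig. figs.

f ≈ 8.52 N

With I = MR², the ratio k = I/(MR²) is 1.
Translational: Mg sinθ − f = Ma. Rotational about the CM: fR = Iα = kMRa, so f = kMa.
Combining, a = g sinθ/(1+k) and f = kMa = kMg sinθ/(1+k).
f = 1 × 7.04 × 10 × sin14° / 2 ≈ 8.52 N.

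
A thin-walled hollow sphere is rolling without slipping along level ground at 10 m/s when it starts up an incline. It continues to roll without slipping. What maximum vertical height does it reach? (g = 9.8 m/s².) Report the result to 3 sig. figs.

h ≈ 8.50 m

With I = (2/3)MR², the ratio k = I/(MR²) is 2/3.
Rolling without slipping gives ω = v/R, so the total kinetic energy is ½Mv² + ½Iω² = ½(1+k)Mv² = (5/6)Mv².
At the top the kinetic energy is zero, so (5/6)Mv₀² = Mgh.
Thus h = (1+k)v₀²/(2g) = 1.667 × 10² / (2 × 9.8) ≈ 8.50 m.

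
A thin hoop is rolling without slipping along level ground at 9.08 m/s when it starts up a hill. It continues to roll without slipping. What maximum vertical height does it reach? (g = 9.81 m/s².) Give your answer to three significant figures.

h ≈ 8.40 m

With I = MR², the ratio k = I/(MR²) is 1.
Pure rolling means v = ωR; then KE = ½Mv² + ½I(v/R)² = ½(1+k)Mv² = Mv².
All of this converts to potential energy at the highest point: Mv₀² = Mgh.
Thus h = (1+k)v₀²/(2g) = 2 × 9.08² / (2 × 9.81) ≈ 8.40 m.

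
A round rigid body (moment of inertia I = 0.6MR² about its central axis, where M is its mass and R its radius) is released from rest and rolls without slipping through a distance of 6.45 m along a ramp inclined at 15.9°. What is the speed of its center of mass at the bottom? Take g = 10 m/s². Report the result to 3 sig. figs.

v ≈ 4.70 m/s

The moment of inertia is 0.6MR², giving k ≡ I/(MR²) = 0.6.
Since it rolls without slipping, ω = v/R and KE = ½Mv² + ½Iω² = ½(1+k)Mv² = (4/5)Mv².
The vertical drop is h = L sinθ = 6.45 × sin15.9° = 1.767 m.
Setting Mgh = (4/5)Mv² gives v = √(2gh/(1+k)) = √(2·10·1.767/1.6) ≈ 4.70 m/s.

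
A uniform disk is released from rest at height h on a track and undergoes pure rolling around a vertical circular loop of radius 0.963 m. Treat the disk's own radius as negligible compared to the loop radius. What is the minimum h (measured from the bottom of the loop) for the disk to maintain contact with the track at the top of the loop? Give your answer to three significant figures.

h_min ≈ 2.65 m

Here I = (1/2)MR², so the shape factor k = I/(MR²) = 0.5.
At the top, contact is just lost when gravity alone supplies the centripetal force: Mg = Mv_top²/r, i.e. v_top² = gr.
With ω = v/R, the kinetic energy at speed v is ½(1+k)Mv² = (3/4)Mv².
Energy conservation from release (height h) to the top (height 2r): Mgh = Mg(2r) + (3/4)M·gr.
Thus h_min = 2r + (1+k)r/2 = r(2 + 1.5/2) = 0.963 × 2.75 ≈ 2.65 m.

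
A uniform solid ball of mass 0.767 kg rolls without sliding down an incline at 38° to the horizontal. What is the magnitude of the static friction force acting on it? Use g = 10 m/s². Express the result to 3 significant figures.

For this body I = (2/5)MR², i.e. k = I/(MR²) = 0.4.
Along the incline Mg sinθ − f = Ma, and torque about the center fR = Iα = kMR²(a/R) gives f = kMa.
Combining, a = g sinθ/(1+k) and f = kMa = kMg sinθ/(1+k).
f = 0.4 × 0.767 × 10 × sin38° / 1.4 ≈ 1.35 N.

f ≈ 1.35 N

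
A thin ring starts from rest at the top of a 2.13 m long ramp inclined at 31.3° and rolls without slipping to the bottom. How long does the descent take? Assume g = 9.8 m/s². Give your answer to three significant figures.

With I = MR², the ratio k = I/(MR²) is 1.
Along the incline Mg sinθ − f = Ma, and torque about the center fR = Iα = kMR²(a/R) gives f = kMa.
Hence a = g sinθ/(1+k) = 9.8×sin31.3°/2 = 2.546 m/s².
Starting from rest, L = ½at², so t = √(2L/a) = √(2×2.13/2.546) ≈ 1.29 s.

t ≈ 1.29 s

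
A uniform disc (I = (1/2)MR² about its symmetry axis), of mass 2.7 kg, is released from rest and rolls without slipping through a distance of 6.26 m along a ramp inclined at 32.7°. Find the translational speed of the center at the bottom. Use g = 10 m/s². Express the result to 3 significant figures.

v ≈ 6.72 m/s

With I = (1/2)MR², the ratio k = I/(MR²) is 0.5.
Rolling without slipping gives ω = v/R, so the total kinetic energy is ½Mv² + ½Iω² = ½(1+k)Mv² = (3/4)Mv².
The vertical drop is h = L sinθ = 6.26 × sin32.7° = 3.382 m.
Energy conservation: Mgh = (3/4)Mv², so v = √(2gh/(1+k)) = √(2 × 10 × 3.382 / 1.5) ≈ 6.72 m/s.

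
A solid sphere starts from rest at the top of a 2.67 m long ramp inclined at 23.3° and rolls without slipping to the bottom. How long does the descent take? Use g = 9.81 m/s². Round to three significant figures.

t ≈ 1.39 s

For this body I = (2/5)MR², i.e. k = I/(MR²) = 0.4.
Newton's second law down the slope: Mg sinθ − f = Ma. The torque equation fR = Iα (with α = a/R) gives f = kMa.
Hence a = g sinθ/(1+k) = 9.81×sin23.3°/1.4 = 2.772 m/s².
Starting from rest, L = ½at², so t = √(2L/a) = √(2×2.67/2.772) ≈ 1.39 s.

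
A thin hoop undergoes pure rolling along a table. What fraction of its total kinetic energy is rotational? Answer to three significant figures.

fraction ≈ 0.500

The moment of inertia is MR², giving k ≡ I/(MR²) = 1.
Since ω = v/R, the translational part is ½Mv² and the rotational part is ½I(v/R)² = ½kMv²; the total is ½(1+k)Mv².
The rotational fraction is therefore k/(1+k) = 1/2 ≈ 0.500.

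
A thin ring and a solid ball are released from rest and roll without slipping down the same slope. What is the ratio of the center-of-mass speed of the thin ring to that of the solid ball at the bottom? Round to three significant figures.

Each satisfies Mgh = ½(1+k)Mv² with k = I/(MR²), so v ∝ 1/√(1+k).
For the thin ring k = 1; for the solid ball k = 0.4.
v₁/v₂ = √((1+k₂)/(1+k₁)) = √(1.4/2) ≈ 0.837.

v_ratio ≈ 0.837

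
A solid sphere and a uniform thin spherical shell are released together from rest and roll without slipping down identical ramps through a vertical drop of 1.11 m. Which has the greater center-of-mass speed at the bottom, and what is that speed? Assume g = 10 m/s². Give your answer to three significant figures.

the solid sphere, at v ≈ 3.98 m/s

For rolling without slipping, Mgh = ½(1+k)Mv² where k = I/(MR²), so v = √(2gh/(1+k)).
Solid sphere: k = 0.4, giving v = √(2×10×1.11/1.4) = 3.982 m/s.
Uniform thin spherical shell: k = 2/3, giving v = √(2×10×1.11/1.667) = 3.65 m/s.
The smaller k wins: the solid sphere, at ≈ 3.98 m/s.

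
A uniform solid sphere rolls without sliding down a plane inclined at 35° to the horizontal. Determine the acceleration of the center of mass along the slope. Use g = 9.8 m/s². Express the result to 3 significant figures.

Here I = (2/5)MR², so the shape factor k = I/(MR²) = 0.4.
Newton's second law down the slope: Mg sinθ − f = Ma. The torque equation fR = Iα (with α = a/R) gives f = kMa.
Eliminating f: Mg sinθ = (1+k)Ma, so a = g sinθ/(1+k) = 9.8 × sin35° / 1.4 ≈ 4.02 m/s².

a ≈ 4.02 m/s²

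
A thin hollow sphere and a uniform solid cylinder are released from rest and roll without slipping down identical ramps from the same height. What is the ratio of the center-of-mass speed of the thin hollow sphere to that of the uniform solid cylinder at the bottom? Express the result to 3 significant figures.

v_ratio ≈ 0.949

Each satisfies Mgh = ½(1+k)Mv² with k = I/(MR²), so v ∝ 1/√(1+k).
For the thin hollow sphere k = 2/3; for the uniform solid cylinder k = 0.5.
v₁/v₂ = √((1+k₂)/(1+k₁)) = √(1.5/1.667) ≈ 0.949.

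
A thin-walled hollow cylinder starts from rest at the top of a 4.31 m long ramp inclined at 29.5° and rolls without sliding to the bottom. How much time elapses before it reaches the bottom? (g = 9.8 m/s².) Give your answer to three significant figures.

t ≈ 1.89 s

Here I = MR², so the shape factor k = I/(MR²) = 1.
Newton's second law down the slope: Mg sinθ − f = Ma. The torque equation fR = Iα (with α = a/R) gives f = kMa.
Hence a = g sinθ/(1+k) = 9.8×sin29.5°/2 = 2.413 m/s².
Starting from rest, L = ½at², so t = √(2L/a) = √(2×4.31/2.413) ≈ 1.89 s.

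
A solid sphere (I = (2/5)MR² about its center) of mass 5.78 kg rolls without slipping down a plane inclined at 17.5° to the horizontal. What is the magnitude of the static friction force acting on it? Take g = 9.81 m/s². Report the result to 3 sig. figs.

f ≈ 4.87 N

For this body I = (2/5)MR², i.e. k = I/(MR²) = 0.4.
Translational: Mg sinθ − f = Ma. Rotational about the CM: fR = Iα = kMRa, so f = kMa.
Combining, a = g sinθ/(1+k) and f = kMa = kMg sinθ/(1+k).
f = 0.4 × 5.78 × 9.81 × sin17.5° / 1.4 ≈ 4.87 N.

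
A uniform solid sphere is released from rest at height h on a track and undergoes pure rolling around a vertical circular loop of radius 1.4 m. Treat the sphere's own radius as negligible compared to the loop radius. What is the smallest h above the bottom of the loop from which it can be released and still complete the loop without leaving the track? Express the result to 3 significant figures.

h_min ≈ 3.78 m

Here I = (2/5)MR², so the shape factor k = I/(MR²) = 0.4.
At the top, contact is just lost when gravity alone supplies the centripetal force: Mg = Mv_top²/r, i.e. v_top² = gr.
With ω = v/R, the kinetic energy at speed v is ½(1+k)Mv² = (7/10)Mv².
Energy conservation from release (height h) to the top (height 2r): Mgh = Mg(2r) + (7/10)M·gr.
Thus h_min = 2r + (1+k)r/2 = r(2 + 1.4/2) = 1.4 × 2.7 ≈ 3.78 m.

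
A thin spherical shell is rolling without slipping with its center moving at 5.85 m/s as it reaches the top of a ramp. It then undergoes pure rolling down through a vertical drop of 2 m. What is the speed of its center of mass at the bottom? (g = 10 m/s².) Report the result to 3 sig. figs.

For this body I = (2/3)MR², i.e. k = I/(MR²) = 2/3.
Rolling without slipping gives ω = v/R, so the total kinetic energy is ½Mv² + ½Iω² = ½(1+k)Mv² = (5/6)Mv².
Energy conservation: (5/6)Mv₀² + Mgh = (5/6)Mv², so v² = v₀² + 2gh/(1+k).
v = √(5.85² + 2×10×2/1.667) = √58.22 ≈ 7.63 m/s.

v ≈ 7.63 m/s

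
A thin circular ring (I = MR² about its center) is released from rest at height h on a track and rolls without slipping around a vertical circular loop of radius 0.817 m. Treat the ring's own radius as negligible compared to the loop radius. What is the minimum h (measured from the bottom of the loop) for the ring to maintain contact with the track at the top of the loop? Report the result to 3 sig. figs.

h_min ≈ 2.45 m

Here I = MR², so the shape factor k = I/(MR²) = 1.
At the top of the loop, the minimum-contact condition is Mg = Mv_top²/r, so v_top² = gr.
With ω = v/R, the kinetic energy at speed v is ½(1+k)Mv² = Mv².
Energy conservation from release (height h) to the top (height 2r): Mgh = Mg(2r) + M·gr.
Thus h_min = 2r + (1+k)r/2 = r(2 + 2/2) = 0.817 × 3 ≈ 2.45 m.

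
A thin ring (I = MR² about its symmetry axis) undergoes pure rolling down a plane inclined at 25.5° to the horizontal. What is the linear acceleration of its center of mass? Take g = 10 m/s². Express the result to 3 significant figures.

a ≈ 2.15 m/s²

With I = MR², the ratio k = I/(MR²) is 1.
Newton's second law down the slope: Mg sinθ − f = Ma. The torque equation fR = Iα (with α = a/R) gives f = kMa.
Eliminating f: Mg sinθ = (1+k)Ma, so a = g sinθ/(1+k) = 10 × sin25.5° / 2 ≈ 2.15 m/s².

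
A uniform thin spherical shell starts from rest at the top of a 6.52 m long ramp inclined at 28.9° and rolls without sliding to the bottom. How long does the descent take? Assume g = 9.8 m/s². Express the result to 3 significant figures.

t ≈ 2.14 s

For this body I = (2/3)MR², i.e. k = I/(MR²) = 2/3.
Along the incline Mg sinθ − f = Ma, and torque about the center fR = Iα = kMR²(a/R) gives f = kMa.
Hence a = g sinθ/(1+k) = 9.8×sin28.9°/1.667 = 2.842 m/s².
With constant a from rest, t = √(2L/a) = √(2·6.52/2.842) ≈ 2.14 s.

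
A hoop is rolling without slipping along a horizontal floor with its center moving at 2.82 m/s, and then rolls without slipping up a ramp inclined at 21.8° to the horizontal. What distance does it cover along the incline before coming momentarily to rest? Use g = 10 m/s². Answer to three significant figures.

The moment of inertia is MR², giving k ≡ I/(MR²) = 1.
Since it rolls without slipping, ω = v/R and KE = ½Mv² + ½Iω² = ½(1+k)Mv² = Mv².
Setting this equal to Mgh gives the vertical rise h = (1+k)v₀²/(2g) = 2×2.82²/(2×10) = 0.7952 m.
Along the incline, d = h/sinθ = 0.7952/sin21.8° ≈ 2.14 m.

d ≈ 2.14 m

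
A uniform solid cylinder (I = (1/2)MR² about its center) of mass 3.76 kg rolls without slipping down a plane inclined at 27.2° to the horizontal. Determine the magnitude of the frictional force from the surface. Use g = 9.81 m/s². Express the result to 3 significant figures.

For this body I = (1/2)MR², i.e. k = I/(MR²) = 0.5.
Translational: Mg sinθ − f = Ma. Rotational about the CM: fR = Iα = kMRa, so f = kMa.
Combining, a = g sinθ/(1+k) and f = kMa = kMg sinθ/(1+k).
f = 0.5 × 3.76 × 9.81 × sin27.2° / 1.5 ≈ 5.62 N.

f ≈ 5.62 N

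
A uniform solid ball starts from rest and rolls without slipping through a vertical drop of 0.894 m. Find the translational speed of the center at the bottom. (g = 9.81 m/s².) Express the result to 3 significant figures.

v ≈ 3.54 m/s

For this body I = (2/5)MR², i.e. k = I/(MR²) = 0.4.
The rolling condition ω = v/R makes the rotational term ½I(v/R)² = ½kMv², so KE_total = ½(1+k)Mv² = (7/10)Mv².
Energy conservation: Mgh = (7/10)Mv², so v = √(2gh/(1+k)) = √(2 × 9.81 × 0.894 / 1.4) ≈ 3.54 m/s.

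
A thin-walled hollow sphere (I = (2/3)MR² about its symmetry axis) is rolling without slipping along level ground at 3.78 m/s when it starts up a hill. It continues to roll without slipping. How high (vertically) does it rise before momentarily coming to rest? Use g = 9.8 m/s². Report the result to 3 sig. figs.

With I = (2/3)MR², the ratio k = I/(MR²) is 2/3.
Since it rolls without slipping, ω = v/R and KE = ½Mv² + ½Iω² = ½(1+k)Mv² = (5/6)Mv².
At the top the kinetic energy is zero, so (5/6)Mv₀² = Mgh.
Thus h = (1+k)v₀²/(2g) = 1.667 × 3.78² / (2 × 9.8) ≈ 1.22 m.

h ≈ 1.22 m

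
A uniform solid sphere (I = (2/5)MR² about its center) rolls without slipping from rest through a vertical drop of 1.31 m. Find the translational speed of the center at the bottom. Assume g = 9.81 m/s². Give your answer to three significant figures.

v ≈ 4.28 m/s

Here I = (2/5)MR², so the shape factor k = I/(MR²) = 0.4.
The rolling condition ω = v/R makes the rotational term ½I(v/R)² = ½kMv², so KE_total = ½(1+k)Mv² = (7/10)Mv².
Setting Mgh = (7/10)Mv² gives v = √(2gh/(1+k)) = √(2·9.81·1.31/1.4) ≈ 4.28 m/s.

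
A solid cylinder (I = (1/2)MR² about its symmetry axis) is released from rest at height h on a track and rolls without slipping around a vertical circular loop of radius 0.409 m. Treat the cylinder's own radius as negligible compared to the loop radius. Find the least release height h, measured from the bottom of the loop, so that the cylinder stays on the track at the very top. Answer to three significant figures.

h_min ≈ 1.12 m

Here I = (1/2)MR², so the shape factor k = I/(MR²) = 0.5.
At the top of the loop, the minimum-contact condition is Mg = Mv_top²/r, so v_top² = gr.
With ω = v/R, the kinetic energy at speed v is ½(1+k)Mv² = (3/4)Mv².
Energy conservation from release (height h) to the top (height 2r): Mgh = Mg(2r) + (3/4)M·gr.
Thus h_min = 2r + (1+k)r/2 = r(2 + 1.5/2) = 0.409 × 2.75 ≈ 1.12 m.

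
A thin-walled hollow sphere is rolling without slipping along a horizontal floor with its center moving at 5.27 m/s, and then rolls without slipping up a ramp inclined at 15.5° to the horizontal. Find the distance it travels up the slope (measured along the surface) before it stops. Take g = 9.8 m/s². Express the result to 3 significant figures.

With I = (2/3)MR², the ratio k = I/(MR²) is 2/3.
Pure rolling means v = ωR; then KE = ½Mv² + ½I(v/R)² = ½(1+k)Mv² = (5/6)Mv².
Setting this equal to Mgh gives the vertical rise h = (1+k)v₀²/(2g) = 1.667×5.27²/(2×9.8) = 2.362 m.
Along the incline, d = h/sinθ = 2.362/sin15.5° ≈ 8.84 m.

d ≈ 8.84 m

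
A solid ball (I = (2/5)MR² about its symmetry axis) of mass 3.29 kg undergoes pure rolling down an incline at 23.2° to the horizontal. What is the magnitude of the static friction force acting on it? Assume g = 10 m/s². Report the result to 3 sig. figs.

f ≈ 3.70 N

With I = (2/5)MR², the ratio k = I/(MR²) is 0.4.
Newton's second law down the slope: Mg sinθ − f = Ma. The torque equation fR = Iα (with α = a/R) gives f = kMa.
Combining, a = g sinθ/(1+k) and f = kMa = kMg sinθ/(1+k).
f = 0.4 × 3.29 × 10 × sin23.2° / 1.4 ≈ 3.70 N.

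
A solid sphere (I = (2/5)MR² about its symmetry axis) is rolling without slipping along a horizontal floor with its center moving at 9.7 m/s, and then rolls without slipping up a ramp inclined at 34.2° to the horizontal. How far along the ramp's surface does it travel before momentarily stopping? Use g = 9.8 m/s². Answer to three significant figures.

For this body I = (2/5)MR², i.e. k = I/(MR²) = 0.4.
Rolling without slipping gives ω = v/R, so the total kinetic energy is ½Mv² + ½Iω² = ½(1+k)Mv² = (7/10)Mv².
Setting this equal to Mgh gives the vertical rise h = (1+k)v₀²/(2g) = 1.4×9.7²/(2×9.8) = 6.721 m.
Along the incline, d = h/sinθ = 6.721/sin34.2° ≈ 12.0 m.

d ≈ 12.0 m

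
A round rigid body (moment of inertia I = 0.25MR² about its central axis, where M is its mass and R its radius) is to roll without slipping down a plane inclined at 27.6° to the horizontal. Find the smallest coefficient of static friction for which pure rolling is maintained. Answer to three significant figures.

Here I = 0.25MR², so the shape factor k = I/(MR²) = 0.25.
Newton's second law down the slope: Mg sinθ − f = Ma. The torque equation fR = Iα (with α = a/R) gives f = kMa.
These give a = g sinθ/(1+k) and the required friction f = kMg sinθ/(1+k).
The normal force is N = Mg cosθ, so μ_min = f/N = k tanθ/(1+k).
μ_min = 0.25 × tan27.6° / 1.25 ≈ 0.105.

μ_min ≈ 0.105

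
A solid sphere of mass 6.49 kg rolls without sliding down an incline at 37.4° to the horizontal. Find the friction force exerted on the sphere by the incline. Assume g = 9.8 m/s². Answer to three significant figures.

With I = (2/5)MR², the ratio k = I/(MR²) is 0.4.
Translational: Mg sinθ − f = Ma. Rotational about the CM: fR = Iα = kMRa, so f = kMa.
Combining, a = g sinθ/(1+k) and f = kMa = kMg sinθ/(1+k).
f = 0.4 × 6.49 × 9.8 × sin37.4° / 1.4 ≈ 11.0 N.

f ≈ 11.0 N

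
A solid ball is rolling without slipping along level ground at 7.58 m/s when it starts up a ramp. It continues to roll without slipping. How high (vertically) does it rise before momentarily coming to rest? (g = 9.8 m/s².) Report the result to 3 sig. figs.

For this body I = (2/5)MR², i.e. k = I/(MR²) = 0.4.
Since it rolls without slipping, ω = v/R and KE = ½Mv² + ½Iω² = ½(1+k)Mv² = (7/10)Mv².
At the top the kinetic energy is zero, so (7/10)Mv₀² = Mgh.
Thus h = (1+k)v₀²/(2g) = 1.4 × 7.58² / (2 × 9.8) ≈ 4.10 m.

h ≈ 4.10 m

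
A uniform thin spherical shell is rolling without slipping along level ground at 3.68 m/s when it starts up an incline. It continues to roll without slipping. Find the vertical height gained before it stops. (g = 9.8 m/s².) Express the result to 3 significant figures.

For this body I = (2/3)MR², i.e. k = I/(MR²) = 2/3.
Pure rolling means v = ωR; then KE = ½Mv² + ½I(v/R)² = ½(1+k)Mv² = (5/6)Mv².
All of this converts to potential energy at the highest point: (5/6)Mv₀² = Mgh.
Thus h = (1+k)v₀²/(2g) = 1.667 × 3.68² / (2 × 9.8) ≈ 1.15 m.

h ≈ 1.15 m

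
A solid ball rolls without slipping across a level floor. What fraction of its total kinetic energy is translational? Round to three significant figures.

fraction ≈ 0.714

Here I = (2/5)MR², so the shape factor k = I/(MR²) = 0.4.
Since ω = v/R, the translational part is ½Mv² and the rotational part is ½I(v/R)² = ½kMv²; the total is ½(1+k)Mv².
The translational fraction is therefore 1/(1+k) = 1/1.4 ≈ 0.714.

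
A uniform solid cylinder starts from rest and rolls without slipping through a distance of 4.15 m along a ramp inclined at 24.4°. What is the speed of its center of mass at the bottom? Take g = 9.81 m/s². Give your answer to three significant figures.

v ≈ 4.74 m/s

The moment of inertia is (1/2)MR², giving k ≡ I/(MR²) = 0.5.
The rolling condition ω = v/R makes the rotational term ½I(v/R)² = ½kMv², so KE_total = ½(1+k)Mv² = (3/4)Mv².
The vertical drop is h = L sinθ = 4.15 × sin24.4° = 1.714 m.
Setting Mgh = (3/4)Mv² gives v = √(2gh/(1+k)) = √(2·9.81·1.714/1.5) ≈ 4.74 m/s.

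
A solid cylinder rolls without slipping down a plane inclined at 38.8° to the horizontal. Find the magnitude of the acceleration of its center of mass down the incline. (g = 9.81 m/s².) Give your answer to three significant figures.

The moment of inertia is (1/2)MR², giving k ≡ I/(MR²) = 0.5.
Along the incline Mg sinθ − f = Ma, and torque about the center fR = Iα = kMR²(a/R) gives f = kMa.
Eliminating f: Mg sinθ = (1+k)Ma, so a = g sinθ/(1+k) = 9.81 × sin38.8° / 1.5 ≈ 4.10 m/s².

a ≈ 4.10 m/s²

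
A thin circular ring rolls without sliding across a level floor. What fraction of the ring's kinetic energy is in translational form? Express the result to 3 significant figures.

For this body I = MR², i.e. k = I/(MR²) = 1.
Since ω = v/R, the translational part is ½Mv² and the rotational part is ½I(v/R)² = ½kMv²; the total is ½(1+k)Mv².
The translational fraction is therefore 1/(1+k) = 1/2 ≈ 0.500.

fraction ≈ 0.500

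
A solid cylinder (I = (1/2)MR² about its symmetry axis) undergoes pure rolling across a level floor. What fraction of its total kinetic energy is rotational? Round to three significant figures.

The moment of inertia is (1/2)MR², giving k ≡ I/(MR²) = 0.5.
Since ω = v/R, the translational part is ½Mv² and the rotational part is ½I(v/R)² = ½kMv²; the total is ½(1+k)Mv².
The rotational fraction is therefore k/(1+k) = 0.5/1.5 ≈ 0.333.

fraction ≈ 0.333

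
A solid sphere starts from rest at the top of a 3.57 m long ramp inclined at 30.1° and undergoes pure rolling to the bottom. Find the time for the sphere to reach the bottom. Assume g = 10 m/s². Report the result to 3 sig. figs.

t ≈ 1.41 s

Here I = (2/5)MR², so the shape factor k = I/(MR²) = 0.4.
Along the incline Mg sinθ − f = Ma, and torque about the center fR = Iα = kMR²(a/R) gives f = kMa.
Hence a = g sinθ/(1+k) = 10×sin30.1°/1.4 = 3.582 m/s².
With constant a from rest, t = √(2L/a) = √(2·3.57/3.582) ≈ 1.41 s.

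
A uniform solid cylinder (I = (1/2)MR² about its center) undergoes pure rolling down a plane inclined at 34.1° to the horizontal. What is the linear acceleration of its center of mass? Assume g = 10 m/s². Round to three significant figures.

For this body I = (1/2)MR², i.e. k = I/(MR²) = 0.5.
Translational: Mg sinθ − f = Ma. Rotational about the CM: fR = Iα = kMRa, so f = kMa.
Eliminating f: Mg sinθ = (1+k)Ma, so a = g sinθ/(1+k) = 10 × sin34.1° / 1.5 ≈ 3.74 m/s².

a ≈ 3.74 m/s²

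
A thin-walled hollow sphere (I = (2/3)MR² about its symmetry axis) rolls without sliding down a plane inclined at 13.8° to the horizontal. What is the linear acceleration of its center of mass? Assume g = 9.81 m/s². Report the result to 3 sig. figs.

a ≈ 1.40 m/s²

For this body I = (2/3)MR², i.e. k = I/(MR²) = 2/3.
Translational: Mg sinθ − f = Ma. Rotational about the CM: fR = Iα = kMRa, so f = kMa.
Eliminating f: Mg sinθ = (1+k)Ma, so a = g sinθ/(1+k) = 9.81 × sin13.8° / 1.667 ≈ 1.40 m/s².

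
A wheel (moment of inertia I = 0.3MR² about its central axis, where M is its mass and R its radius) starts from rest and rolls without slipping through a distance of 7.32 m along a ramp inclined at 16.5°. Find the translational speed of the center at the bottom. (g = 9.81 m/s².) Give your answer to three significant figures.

v ≈ 5.60 m/s

The moment of inertia is 0.3MR², giving k ≡ I/(MR²) = 0.3.
Rolling without slipping gives ω = v/R, so the total kinetic energy is ½Mv² + ½Iω² = ½(1+k)Mv² = (13/20)Mv².
The vertical drop is h = L sinθ = 7.32 × sin16.5° = 2.079 m.
Setting Mgh = (13/20)Mv² gives v = √(2gh/(1+k)) = √(2·9.81·2.079/1.3) ≈ 5.60 m/s.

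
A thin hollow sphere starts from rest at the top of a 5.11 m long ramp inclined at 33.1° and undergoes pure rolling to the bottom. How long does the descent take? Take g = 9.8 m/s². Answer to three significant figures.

Here I = (2/3)MR², so the shape factor k = I/(MR²) = 2/3.
Newton's second law down the slope: Mg sinθ − f = Ma. The torque equation fR = Iα (with α = a/R) gives f = kMa.
Hence a = g sinθ/(1+k) = 9.8×sin33.1°/1.667 = 3.211 m/s².
Starting from rest, L = ½at², so t = √(2L/a) = √(2×5.11/3.211) ≈ 1.78 s.

t ≈ 1.78 s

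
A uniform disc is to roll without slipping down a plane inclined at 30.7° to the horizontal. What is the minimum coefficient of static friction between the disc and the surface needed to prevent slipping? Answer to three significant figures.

Here I = (1/2)MR², so the shape factor k = I/(MR²) = 0.5.
Newton's second law down the slope: Mg sinθ − f = Ma. The torque equation fR = Iα (with α = a/R) gives f = kMa.
These give a = g sinθ/(1+k) and the required friction f = kMg sinθ/(1+k).
The normal force is N = Mg cosθ, so μ_min = f/N = k tanθ/(1+k).
μ_min = 0.5 × tan30.7° / 1.5 ≈ 0.198.

μ_min ≈ 0.198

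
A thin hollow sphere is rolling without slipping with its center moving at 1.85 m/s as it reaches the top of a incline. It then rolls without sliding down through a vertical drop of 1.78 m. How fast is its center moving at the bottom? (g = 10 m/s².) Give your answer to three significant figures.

v ≈ 4.98 m/s

Here I = (2/3)MR², so the shape factor k = I/(MR²) = 2/3.
Rolling without slipping gives ω = v/R, so the total kinetic energy is ½Mv² + ½Iω² = ½(1+k)Mv² = (5/6)Mv².
Conserving energy between top and bottom: (5/6)Mv² = (5/6)Mv₀² + Mgh, hence v² = v₀² + 2gh/(1+k).
v = √(1.85² + 2×10×1.78/1.667) = √24.78 ≈ 4.98 m/s.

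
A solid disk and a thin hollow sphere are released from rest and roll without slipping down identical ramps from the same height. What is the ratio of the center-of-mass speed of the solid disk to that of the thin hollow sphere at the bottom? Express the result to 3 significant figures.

v_ratio ≈ 1.05

Each satisfies Mgh = ½(1+k)Mv² with k = I/(MR²), so v ∝ 1/√(1+k).
For the solid disk k = 0.5; for the thin hollow sphere k = 2/3.
v₁/v₂ = √((1+k₂)/(1+k₁)) = √(1.667/1.5) ≈ 1.05.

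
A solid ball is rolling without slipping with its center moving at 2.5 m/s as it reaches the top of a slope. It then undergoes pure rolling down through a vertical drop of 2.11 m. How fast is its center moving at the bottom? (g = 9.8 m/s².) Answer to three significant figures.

v ≈ 5.98 m/s

With I = (2/5)MR², the ratio k = I/(MR²) is 0.4.
Since it rolls without slipping, ω = v/R and KE = ½Mv² + ½Iω² = ½(1+k)Mv² = (7/10)Mv².
Energy conservation: (7/10)Mv₀² + Mgh = (7/10)Mv², so v² = v₀² + 2gh/(1+k).
v = √(2.5² + 2×9.8×2.11/1.4) = √35.79 ≈ 5.98 m/s.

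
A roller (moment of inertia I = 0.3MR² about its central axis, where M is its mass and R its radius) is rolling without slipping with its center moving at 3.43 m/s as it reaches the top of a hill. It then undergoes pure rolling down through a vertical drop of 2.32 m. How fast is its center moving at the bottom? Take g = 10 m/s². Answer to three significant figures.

v ≈ 6.89 m/s

Here I = 0.3MR², so the shape factor k = I/(MR²) = 0.3.
The rolling condition ω = v/R makes the rotational term ½I(v/R)² = ½kMv², so KE_total = ½(1+k)Mv² = (13/20)Mv².
Conserving energy between top and bottom: (13/20)Mv² = (13/20)Mv₀² + Mgh, hence v² = v₀² + 2gh/(1+k).
v = √(3.43² + 2×10×2.32/1.3) = √47.46 ≈ 6.89 m/s.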